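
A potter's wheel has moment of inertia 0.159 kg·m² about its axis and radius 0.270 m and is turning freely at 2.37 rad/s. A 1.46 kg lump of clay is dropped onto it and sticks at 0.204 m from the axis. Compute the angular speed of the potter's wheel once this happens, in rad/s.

No external torque acts about the axis; L_before = L_after.
Added inertia Σmr² = (1.46)(0.204)² = 0.06076 kg·m²; I_f = 0.1590 + 0.06076 = 0.2198 kg·m².
ω_f = I_p ω_i / I_f = (0.1590)(2.37) / 0.2198 = 1.715 rad/s.

ω_f ≈ 1.71 rad/s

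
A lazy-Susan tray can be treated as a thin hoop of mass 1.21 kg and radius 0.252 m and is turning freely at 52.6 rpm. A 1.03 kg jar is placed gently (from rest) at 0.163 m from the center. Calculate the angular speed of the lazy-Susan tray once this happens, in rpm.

The added mass arrives with no angular momentum about the center, and any external torque about the center is negligible, so the system's angular momentum is conserved.
I_p = (1.21)(0.252)² = 0.07684 kg·m².
Added inertia Σmr² = (1.03)(0.163)² = 0.02737 kg·m²; I_f = 0.07684 + 0.02737 = 0.1042 kg·m².
ω_f = I_p ω_i / I_f = (0.07684)(52.6) / 0.1042 = 38.79 rpm.

ω_f ≈ 38.8 rpm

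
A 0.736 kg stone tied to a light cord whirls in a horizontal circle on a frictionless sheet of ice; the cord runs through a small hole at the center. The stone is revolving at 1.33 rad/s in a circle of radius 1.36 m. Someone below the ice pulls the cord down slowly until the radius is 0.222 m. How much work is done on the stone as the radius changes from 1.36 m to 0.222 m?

No torque about the axis ⇒ m r₁² ω₁ = m r₂² ω₂.
ω₂ = ω₁ (r₁/r₂)² = (1.33)(1.36/0.222)² = 49.91 rad/s.
W = ΔKE = ½m(v₂² − v₁²) = 43.98 J.

W ≈ 44.0 J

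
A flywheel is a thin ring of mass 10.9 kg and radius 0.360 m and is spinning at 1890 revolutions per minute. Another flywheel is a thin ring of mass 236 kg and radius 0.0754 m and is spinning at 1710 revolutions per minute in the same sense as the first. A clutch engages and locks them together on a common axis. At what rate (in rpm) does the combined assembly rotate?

|ω_f| ≈ 1800 rpm

No external torque acts about the common axis, so total angular momentum is conserved.
Moments of inertia: I_A = (10.9)(0.360)² = 1.413 kg·m²; I_B = (236)(0.0754)² = 1.342 kg·m².
Taking A's sense as positive: L = (1.413)(1890) + (1.342)(1710) = 4964 kg·m²·rpm.
Combined I = 1.413 + 1.342 = 2.754 kg·m².
ω_f = L / I = 4964 / 2.754 = 1802 rpm.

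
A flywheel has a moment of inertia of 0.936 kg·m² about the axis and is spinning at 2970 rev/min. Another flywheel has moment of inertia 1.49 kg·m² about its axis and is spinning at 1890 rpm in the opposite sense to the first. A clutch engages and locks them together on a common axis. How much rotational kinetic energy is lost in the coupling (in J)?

ΔKE lost ≈ 74500 J

The coupling torques are internal; angular momentum about the shared axis is conserved.
Taking A's sense as positive: L = (0.9360)(2970) − (1.490)(1890) = -36.18 kg·m²·rpm.
Combined I = 0.9360 + 1.490 = 2.426 kg·m².
ω_f = L / I = -36.18 / 2.426 = -14.91 rpm.
KE_i = ½ΣIω² = 74450 J; KE_f = ½(2.426)(1.562)² = 2.959 J.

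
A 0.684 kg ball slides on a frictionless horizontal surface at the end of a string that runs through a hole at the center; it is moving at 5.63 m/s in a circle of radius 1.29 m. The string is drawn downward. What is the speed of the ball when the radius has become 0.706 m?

v₂ ≈ 10.3 m/s

Central (radial) force ⇒ zero torque about the center ⇒ m v r is constant.
v₂ = v₁ r₁ / r₂ = (5.63)(1.29) / (0.706) = 10.29 m/s.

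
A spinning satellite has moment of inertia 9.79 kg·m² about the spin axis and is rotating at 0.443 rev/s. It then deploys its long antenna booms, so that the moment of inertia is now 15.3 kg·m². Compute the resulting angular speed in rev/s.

With no external torque about the axis, L is conserved: I₁ω₁ = I₂ω₂.
ω₂ = I₁ω₁ / I₂ = (9.790)(0.443 rev/s) / (15.30) = 0.2835 rev/s.

ω₂ ≈ 0.283 rev/s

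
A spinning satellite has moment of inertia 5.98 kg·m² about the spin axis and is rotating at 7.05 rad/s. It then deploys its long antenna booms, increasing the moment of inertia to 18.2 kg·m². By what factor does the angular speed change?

ω₂/ω₁ ≈ 0.329

No external torque acts about the spin axis, so angular momentum is conserved.
ω₂/ω₁ = I₁/I₂ = 5.980 / 18.20 = 0.3286.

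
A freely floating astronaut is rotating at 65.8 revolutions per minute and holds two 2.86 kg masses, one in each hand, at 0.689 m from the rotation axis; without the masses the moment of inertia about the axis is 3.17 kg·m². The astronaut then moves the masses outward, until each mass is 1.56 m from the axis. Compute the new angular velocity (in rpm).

With no external torque about the axis, L is conserved: I₁ω₁ = I₂ω₂.
I₁ = 3.17 + 2(2.86)(0.689)² = 5.885 kg·m²; I₂ = 3.17 + 2(2.86)(1.56)² = 17.09 kg·m².
ω₂ = I₁ω₁ / I₂ = (5.885)(65.8 rpm) / (17.09) = 22.66 rpm.

ω₂ ≈ 22.7 rpm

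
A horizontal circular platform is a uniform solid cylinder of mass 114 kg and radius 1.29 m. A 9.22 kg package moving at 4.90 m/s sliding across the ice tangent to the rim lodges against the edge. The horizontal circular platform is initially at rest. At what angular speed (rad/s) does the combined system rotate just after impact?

The axle reaction passes through the central axle and exerts no torque about it; angular momentum about the central axle is conserved through the impact.
I_p = ½(114)(1.29)² = 94.85 kg·m². Taking the sense of the package's angular momentum as positive, L_{package} = m v R = (9.22)(4.90)(1.29) = 58.28 kg·m²/s.
L_i = 0 + 58.28 = 58.28 kg·m²/s.
After sticking, I_f = I_p + m R² = 94.85 + (9.22)(1.29)² = 110.2 kg·m².
ω_f = L_i / I_f = 58.28 / 110.2 = 0.5289 rad/s.

|ω_f| ≈ 0.529 rad/s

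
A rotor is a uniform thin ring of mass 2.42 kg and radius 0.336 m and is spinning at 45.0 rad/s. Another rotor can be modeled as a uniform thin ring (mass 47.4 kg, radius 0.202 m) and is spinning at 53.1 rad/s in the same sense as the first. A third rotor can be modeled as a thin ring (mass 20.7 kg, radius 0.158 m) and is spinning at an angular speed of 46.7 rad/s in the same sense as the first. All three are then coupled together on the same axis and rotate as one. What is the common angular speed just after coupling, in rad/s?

No external torque acts about the common axis, so total angular momentum is conserved.
Moments of inertia: I_A = (2.42)(0.336)² = 0.2732 kg·m²; I_B = (47.4)(0.202)² = 1.934 kg·m²; I_C = (20.7)(0.158)² = 0.5168 kg·m².
Taking A's sense as positive: L = (0.2732)(45.0) + (1.934)(53.1) + (0.5168)(46.7) = 139.1 kg·m²·rad/s.
Combined I = 0.2732 + 1.934 + 0.5168 = 2.724 kg·m².
ω_f = L / I = 139.1 / 2.724 = 51.07 rad/s.

|ω_f| ≈ 51.1 rad/s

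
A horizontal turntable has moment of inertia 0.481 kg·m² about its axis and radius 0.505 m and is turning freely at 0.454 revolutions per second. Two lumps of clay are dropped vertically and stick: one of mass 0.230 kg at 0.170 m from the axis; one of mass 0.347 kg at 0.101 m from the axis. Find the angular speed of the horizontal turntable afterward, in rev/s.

ω_f ≈ 0.445 rev/s

No external torque acts about the axis; L_before = L_after.
Added inertia Σmr² = (0.230)(0.170)² + (0.347)(0.101)² = 0.01019 kg·m²; I_f = 0.4810 + 0.01019 = 0.4912 kg·m².
ω_f = I_p ω_i / I_f = (0.4810)(0.454) / 0.4912 = 0.4446 rev/s.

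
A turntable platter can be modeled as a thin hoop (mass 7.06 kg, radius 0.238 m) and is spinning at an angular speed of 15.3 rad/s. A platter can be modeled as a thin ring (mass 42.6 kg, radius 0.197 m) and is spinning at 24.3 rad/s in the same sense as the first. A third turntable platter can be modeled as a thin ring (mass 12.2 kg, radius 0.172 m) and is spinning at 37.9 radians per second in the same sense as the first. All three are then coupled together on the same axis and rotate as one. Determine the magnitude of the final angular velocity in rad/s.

|ω_f| ≈ 24.8 rad/s

No external torque acts about the common axis, so total angular momentum is conserved.
Moments of inertia: I_A = (7.06)(0.238)² = 0.3999 kg·m²; I_B = (42.6)(0.197)² = 1.653 kg·m²; I_C = (12.2)(0.172)² = 0.3609 kg·m².
Taking A's sense as positive: L = (0.3999)(15.3) + (1.653)(24.3) + (0.3609)(37.9) = 59.97 kg·m²·rad/s.
Combined I = 0.3999 + 1.653 + 0.3609 = 2.414 kg·m².
ω_f = L / I = 59.97 / 2.414 = 24.84 rad/s.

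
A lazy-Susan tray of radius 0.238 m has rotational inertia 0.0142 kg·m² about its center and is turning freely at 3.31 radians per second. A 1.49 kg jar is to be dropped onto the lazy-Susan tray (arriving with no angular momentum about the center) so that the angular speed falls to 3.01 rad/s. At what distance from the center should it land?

No external torque acts about the center; L_before = L_after.
I_p ω_i = (I_p + m r²) ω_f ⇒ m r² = I_p(ω_i/ω_f − 1) = 0.01420(3.31/3.01 − 1) = 0.001415 kg·m².
r = √(0.001415/1.49) = 0.03082 m.

r ≈ 0.0308 m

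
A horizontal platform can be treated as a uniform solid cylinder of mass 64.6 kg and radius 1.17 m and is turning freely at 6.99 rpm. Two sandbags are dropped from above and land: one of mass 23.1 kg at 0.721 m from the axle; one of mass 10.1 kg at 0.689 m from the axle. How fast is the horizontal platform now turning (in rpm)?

ω_f ≈ 5.07 rpm

The added mass arrives with no angular momentum about the axle, and any external torque about the axle is negligible, so the system's angular momentum is conserved.
I_p = ½(64.6)(1.17)² = 44.22 kg·m².
Added inertia Σmr² = (23.1)(0.721)² + (10.1)(0.689)² = 16.80 kg·m²; I_f = 44.22 + 16.80 = 61.02 kg·m².
ω_f = I_p ω_i / I_f = (44.22)(6.99) / 61.02 = 5.065 rpm.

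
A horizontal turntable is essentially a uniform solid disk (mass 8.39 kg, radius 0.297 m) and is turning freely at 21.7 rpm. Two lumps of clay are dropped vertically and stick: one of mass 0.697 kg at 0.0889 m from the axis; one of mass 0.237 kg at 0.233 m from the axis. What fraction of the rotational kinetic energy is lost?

No external torque acts about the axis; L_before = L_after.
I_p = ½(8.39)(0.297)² = 0.3700 kg·m².
Added inertia Σmr² = (0.697)(0.0889)² + (0.237)(0.233)² = 0.01838 kg·m²; I_f = 0.3700 + 0.01838 = 0.3884 kg·m².
ω_f = I_p ω_i / I_f = (0.3700)(21.7) / 0.3884 = 20.67 rpm.
KE_i = ½(0.3700)(2.272 rad/s)² = 0.9554 J; KE_f = ½(0.3884)(2.165)² = 0.9102 J.
Fraction lost = 0.04731.

fraction ≈ 0.0473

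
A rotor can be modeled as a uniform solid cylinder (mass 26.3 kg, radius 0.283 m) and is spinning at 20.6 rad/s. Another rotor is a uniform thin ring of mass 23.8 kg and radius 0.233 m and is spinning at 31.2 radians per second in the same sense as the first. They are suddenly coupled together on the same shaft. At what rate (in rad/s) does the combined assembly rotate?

|ω_f| ≈ 26.4 rad/s

The coupling torques are internal; angular momentum about the shared axis is conserved.
Moments of inertia: I_A = ½(26.3)(0.283)² = 1.053 kg·m²; I_B = (23.8)(0.233)² = 1.292 kg·m².
Taking A's sense as positive: L = (1.053)(20.6) + (1.292)(31.2) = 62.01 kg·m²·rad/s.
Combined I = 1.053 + 1.292 = 2.345 kg·m².
ω_f = L / I = 62.01 / 2.345 = 26.44 rad/s.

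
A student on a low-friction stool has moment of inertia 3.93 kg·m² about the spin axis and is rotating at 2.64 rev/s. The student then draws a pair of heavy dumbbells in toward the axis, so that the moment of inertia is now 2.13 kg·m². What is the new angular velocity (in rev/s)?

ω₂ ≈ 4.87 rev/s

Angular momentum about the spin axis is conserved since the torque about it is zero.
ω₂ = I₁ω₁ / I₂ = (3.930)(2.64 rev/s) / (2.130) = 4.871 rev/s.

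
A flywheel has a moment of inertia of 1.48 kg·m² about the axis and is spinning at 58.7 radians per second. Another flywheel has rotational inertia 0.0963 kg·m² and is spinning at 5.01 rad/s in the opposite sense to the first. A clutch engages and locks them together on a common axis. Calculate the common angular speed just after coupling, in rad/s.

|ω_f| ≈ 54.8 rad/s

The coupling torques are internal; angular momentum about the shared axis is conserved.
Taking A's sense as positive: L = (1.480)(58.7) − (0.09630)(5.01) = 86.39 kg·m²·rad/s.
Combined I = 1.480 + 0.09630 = 1.576 kg·m².
ω_f = L / I = 86.39 / 1.576 = 54.81 rad/s.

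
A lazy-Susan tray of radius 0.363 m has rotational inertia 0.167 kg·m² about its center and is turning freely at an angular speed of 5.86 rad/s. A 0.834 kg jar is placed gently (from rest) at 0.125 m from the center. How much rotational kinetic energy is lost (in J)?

No external torque acts about the center; L_before = L_after.
Added inertia Σmr² = (0.834)(0.125)² = 0.01303 kg·m²; I_f = 0.1670 + 0.01303 = 0.1800 kg·m².
ω_f = I_p ω_i / I_f = (0.1670)(5.86) / 0.1800 = 5.436 rad/s.
KE_i = ½(0.1670)(5.860 rad/s)² = 2.867 J; KE_f = ½(0.1800)(5.436)² = 2.660 J.

energy lost ≈ 0.208 J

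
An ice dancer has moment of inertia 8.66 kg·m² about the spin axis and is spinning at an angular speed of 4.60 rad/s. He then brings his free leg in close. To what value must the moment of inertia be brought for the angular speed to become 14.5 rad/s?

Angular momentum about the spin axis is conserved since the torque about it is zero.
I₂ = I₁ω₁ / ω₂ = (8.66)(4.60) / (14.5) = 2.747 kg·m².

I₂ ≈ 2.75 kg·m²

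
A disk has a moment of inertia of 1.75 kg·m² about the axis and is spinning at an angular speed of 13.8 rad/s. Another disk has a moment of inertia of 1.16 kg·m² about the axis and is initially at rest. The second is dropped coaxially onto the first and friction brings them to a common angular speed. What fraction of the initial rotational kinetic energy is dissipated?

fraction ≈ 0.399

No external torque acts about the common axis, so total angular momentum is conserved.
Taking A's sense as positive: L = (1.750)(13.8) = 24.15 kg·m²·rad/s.
Combined I = 1.750 + 1.160 = 2.910 kg·m².
ω_f = L / I = 24.15 / 2.910 = 8.299 rad/s.
KE_i = ½ΣIω² = 166.6 J; KE_f = ½(2.910)(8.299)² = 100.2 J.
Fraction dissipated = (KE_i − KE_f)/KE_i = 0.3986.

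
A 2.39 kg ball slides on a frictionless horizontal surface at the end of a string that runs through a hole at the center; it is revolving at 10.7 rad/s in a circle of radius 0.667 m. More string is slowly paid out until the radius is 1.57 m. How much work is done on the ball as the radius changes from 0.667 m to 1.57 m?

W ≈ -49.9 J

The constraining force is radial, so m r² ω about the center is conserved.
ω₂ = ω₁ (r₁/r₂)² = (10.7)(0.667/1.57)² = 1.931 rad/s.
W = ΔKE = ½m(v₂² − v₁²) = -49.88 J.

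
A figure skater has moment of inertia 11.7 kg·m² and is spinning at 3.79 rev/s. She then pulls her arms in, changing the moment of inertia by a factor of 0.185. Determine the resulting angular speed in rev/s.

ω₂ ≈ 20.5 rev/s

Angular momentum about the spin axis is conserved since the torque about it is zero.
I₂ = 0.185 × 11.7 = 2.164 kg·m².
ω₂ = I₁ω₁ / I₂ = (11.70)(3.79 rev/s) / (2.164) = 20.49 rev/s.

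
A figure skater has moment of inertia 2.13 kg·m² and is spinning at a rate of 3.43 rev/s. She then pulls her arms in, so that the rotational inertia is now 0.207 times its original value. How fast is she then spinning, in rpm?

With no external torque about the axis, L is conserved: I₁ω₁ = I₂ω₂.
I₂ = 0.207 × 2.13 = 0.4409 kg·m².
ω₂ = I₁ω₁ / I₂ = (2.130)(3.43 rev/s) / (0.4409) = 16.57 rev/s = 994.2 rpm.

ω₂ ≈ 994 rpm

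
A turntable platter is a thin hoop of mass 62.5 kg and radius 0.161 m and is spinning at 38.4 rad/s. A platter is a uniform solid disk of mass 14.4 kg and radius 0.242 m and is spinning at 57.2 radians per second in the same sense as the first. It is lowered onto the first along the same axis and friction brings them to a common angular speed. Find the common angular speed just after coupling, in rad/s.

No external torque acts about the common axis, so total angular momentum is conserved.
Moments of inertia: I_A = (62.5)(0.161)² = 1.620 kg·m²; I_B = ½(14.4)(0.242)² = 0.4217 kg·m².
Taking A's sense as positive: L = (1.620)(38.4) + (0.4217)(57.2) = 86.33 kg·m²·rad/s.
Combined I = 1.620 + 0.4217 = 2.042 kg·m².
ω_f = L / I = 86.33 / 2.042 = 42.28 rad/s.

|ω_f| ≈ 42.3 rad/s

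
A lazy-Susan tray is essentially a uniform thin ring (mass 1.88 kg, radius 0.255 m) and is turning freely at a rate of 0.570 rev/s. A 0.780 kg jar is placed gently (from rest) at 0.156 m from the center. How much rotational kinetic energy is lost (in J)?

energy lost ≈ 0.105 J

The added mass arrives with no angular momentum about the center, and any external torque about the center is negligible, so the system's angular momentum is conserved.
I_p = (1.88)(0.255)² = 0.1222 kg·m².
Added inertia Σmr² = (0.780)(0.156)² = 0.01898 kg·m²; I_f = 0.1222 + 0.01898 = 0.1412 kg·m².
ω_f = I_p ω_i / I_f = (0.1222)(0.570) / 0.1412 = 0.4934 rev/s.
KE_i = ½(0.1222)(3.581 rad/s)² = 0.7840 J; KE_f = ½(0.1412)(3.100)² = 0.6786 J.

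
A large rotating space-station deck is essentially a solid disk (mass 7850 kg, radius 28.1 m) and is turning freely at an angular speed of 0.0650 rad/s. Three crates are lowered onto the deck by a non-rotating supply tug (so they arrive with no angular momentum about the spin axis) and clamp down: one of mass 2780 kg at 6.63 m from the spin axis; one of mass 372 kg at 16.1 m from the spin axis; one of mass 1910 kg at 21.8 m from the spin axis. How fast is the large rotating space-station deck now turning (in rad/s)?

ω_f ≈ 0.0477 rad/s

The added mass arrives with no angular momentum about the spin axis, and any external torque about the spin axis is negligible, so the system's angular momentum is conserved.
I_p = ½(7850)(28.1)² = 3.099e+06 kg·m².
Added inertia Σmr² = (2780)(6.63)² + (372)(16.1)² + (1910)(21.8)² = 1.126e+06 kg·m²; I_f = 3.099e+06 + 1.126e+06 = 4.226e+06 kg·m².
ω_f = I_p ω_i / I_f = (3.099e+06)(0.0650) / 4.226e+06 = 0.04767 rad/s.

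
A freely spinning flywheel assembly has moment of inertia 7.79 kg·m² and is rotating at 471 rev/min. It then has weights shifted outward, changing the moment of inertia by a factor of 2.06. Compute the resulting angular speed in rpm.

With no external torque about the axis, L is conserved: I₁ω₁ = I₂ω₂.
I₂ = 2.06 × 7.79 = 16.05 kg·m².
ω₂ = I₁ω₁ / I₂ = (7.790)(471 rpm) / (16.05) = 228.6 rpm.

ω₂ ≈ 229 rpm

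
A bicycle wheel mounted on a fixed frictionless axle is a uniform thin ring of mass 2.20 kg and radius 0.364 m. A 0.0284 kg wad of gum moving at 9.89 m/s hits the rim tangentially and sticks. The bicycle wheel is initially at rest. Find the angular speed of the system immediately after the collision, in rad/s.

About the axle the impulsive forces during the collision are internal, so angular momentum about that axis is conserved.
I_p = (2.20)(0.364)² = 0.2915 kg·m². Taking the sense of the wad of gum's angular momentum as positive, L_{wad} = m v R = (0.0284)(9.89)(0.364) = 0.1022 kg·m²/s.
L_i = 0 + 0.1022 = 0.1022 kg·m²/s.
After sticking, I_f = I_p + m R² = 0.2915 + (0.0284)(0.364)² = 0.2953 kg·m².
ω_f = L_i / I_f = 0.1022 / 0.2953 = 0.3463 rad/s.

|ω_f| ≈ 0.346 rad/s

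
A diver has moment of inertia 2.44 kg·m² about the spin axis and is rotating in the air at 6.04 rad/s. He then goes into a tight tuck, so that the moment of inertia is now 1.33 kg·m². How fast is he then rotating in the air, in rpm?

With no external torque about the axis, L is conserved: I₁ω₁ = I₂ω₂.
ω₂ = I₁ω₁ / I₂ = (2.440)(6.04 rad/s) / (1.330) = 11.08 rad/s = 105.8 rpm.

ω₂ ≈ 106 rpm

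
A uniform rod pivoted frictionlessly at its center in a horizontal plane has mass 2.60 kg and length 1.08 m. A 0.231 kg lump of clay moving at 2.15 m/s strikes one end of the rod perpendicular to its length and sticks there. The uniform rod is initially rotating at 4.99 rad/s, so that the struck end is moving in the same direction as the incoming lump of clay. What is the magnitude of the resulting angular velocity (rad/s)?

About the pivot the impulsive forces during the collision are internal, so angular momentum about that axis is conserved.
I_p = (1/12)(2.60)(1.08)² = 0.2527 kg·m². Taking the sense of the lump of clay's angular momentum as positive, L_{lump} = m v R = (0.231)(2.15)(1.08/2) = 0.2682 kg·m²/s.
L_i = +I_p ω_p + m v R = +(0.2527)(4.99) + 0.2682 = 1.529 kg·m²/s.
After sticking, I_f = I_p + m R² = 0.2527 + (0.231)(1.08/2)² = 0.3201 kg·m².
ω_f = L_i / I_f = 1.529 / 0.3201 = 4.778 rad/s.

|ω_f| ≈ 4.78 rad/s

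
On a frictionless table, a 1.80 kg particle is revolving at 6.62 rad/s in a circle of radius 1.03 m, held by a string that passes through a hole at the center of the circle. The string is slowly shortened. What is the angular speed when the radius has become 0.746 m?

ω₂ ≈ 12.6 rad/s

No torque about the axis ⇒ m r₁² ω₁ = m r₂² ω₂.
ω₂ = ω₁ (r₁/r₂)² = (6.62)(1.03/0.746)² = 12.62 rad/s.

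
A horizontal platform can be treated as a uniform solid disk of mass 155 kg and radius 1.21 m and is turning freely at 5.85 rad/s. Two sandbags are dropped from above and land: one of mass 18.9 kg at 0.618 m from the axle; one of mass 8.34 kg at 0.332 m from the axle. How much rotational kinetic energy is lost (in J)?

energy lost ≈ 130 J

The added mass arrives with no angular momentum about the axle, and any external torque about the axle is negligible, so the system's angular momentum is conserved.
I_p = ½(155)(1.21)² = 113.5 kg·m².
Added inertia Σmr² = (18.9)(0.618)² + (8.34)(0.332)² = 8.138 kg·m²; I_f = 113.5 + 8.138 = 121.6 kg·m².
ω_f = I_p ω_i / I_f = (113.5)(5.85) / 121.6 = 5.459 rad/s.
KE_i = ½(113.5)(5.850 rad/s)² = 1942 J; KE_f = ½(121.6)(5.459)² = 1812 J.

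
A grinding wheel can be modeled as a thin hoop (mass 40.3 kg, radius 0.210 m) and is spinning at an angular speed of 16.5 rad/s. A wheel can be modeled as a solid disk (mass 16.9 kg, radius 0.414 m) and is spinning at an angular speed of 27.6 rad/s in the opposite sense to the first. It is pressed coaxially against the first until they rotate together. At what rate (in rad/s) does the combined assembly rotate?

The coupling torques are internal; angular momentum about the shared axis is conserved.
Moments of inertia: I_A = (40.3)(0.210)² = 1.777 kg·m²; I_B = ½(16.9)(0.414)² = 1.448 kg·m².
Taking A's sense as positive: L = (1.777)(16.5) − (1.448)(27.6) = -10.65 kg·m²·rad/s.
Combined I = 1.777 + 1.448 = 3.226 kg·m².
ω_f = L / I = -10.65 / 3.226 = -3.301 rad/s.

|ω_f| ≈ 3.30 rad/s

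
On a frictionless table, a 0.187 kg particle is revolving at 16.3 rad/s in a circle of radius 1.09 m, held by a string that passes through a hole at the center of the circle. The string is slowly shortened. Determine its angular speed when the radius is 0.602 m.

The constraining force is radial, so m r² ω about the center is conserved.
ω₂ = ω₁ (r₁/r₂)² = (16.3)(1.09/0.602)² = 53.44 rad/s.

ω₂ ≈ 53.4 rad/s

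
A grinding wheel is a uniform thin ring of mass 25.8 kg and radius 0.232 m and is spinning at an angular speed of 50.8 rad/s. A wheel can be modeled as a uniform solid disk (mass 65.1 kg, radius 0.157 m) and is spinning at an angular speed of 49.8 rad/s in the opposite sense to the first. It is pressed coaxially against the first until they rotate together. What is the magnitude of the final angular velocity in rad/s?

The coupling torques are internal; angular momentum about the shared axis is conserved.
Moments of inertia: I_A = (25.8)(0.232)² = 1.389 kg·m²; I_B = ½(65.1)(0.157)² = 0.8023 kg·m².
Taking A's sense as positive: L = (1.389)(50.8) − (0.8023)(49.8) = 30.59 kg·m²·rad/s.
Combined I = 1.389 + 0.8023 = 2.191 kg·m².
ω_f = L / I = 30.59 / 2.191 = 13.96 rad/s.

|ω_f| ≈ 14.0 rad/s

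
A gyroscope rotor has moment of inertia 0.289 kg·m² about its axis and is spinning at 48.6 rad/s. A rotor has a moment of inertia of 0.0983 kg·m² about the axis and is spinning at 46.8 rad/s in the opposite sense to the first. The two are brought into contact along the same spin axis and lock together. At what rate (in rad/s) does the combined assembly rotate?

|ω_f| ≈ 24.4 rad/s

No external torque acts about the common axis, so total angular momentum is conserved.
Taking A's sense as positive: L = (0.2890)(48.6) − (0.09830)(46.8) = 9.445 kg·m²·rad/s.
Combined I = 0.2890 + 0.09830 = 0.3873 kg·m².
ω_f = L / I = 9.445 / 0.3873 = 24.39 rad/s.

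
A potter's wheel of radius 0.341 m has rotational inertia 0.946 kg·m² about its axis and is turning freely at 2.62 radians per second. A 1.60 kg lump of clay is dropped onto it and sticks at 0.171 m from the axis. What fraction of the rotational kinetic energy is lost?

fraction ≈ 0.0471

No external torque acts about the axis; L_before = L_after.
Added inertia Σmr² = (1.60)(0.171)² = 0.04679 kg·m²; I_f = 0.9460 + 0.04679 = 0.9928 kg·m².
ω_f = I_p ω_i / I_f = (0.9460)(2.62) / 0.9928 = 2.497 rad/s.
KE_i = ½(0.9460)(2.620 rad/s)² = 3.247 J; KE_f = ½(0.9928)(2.497)² = 3.094 J.
Fraction lost = 0.04713.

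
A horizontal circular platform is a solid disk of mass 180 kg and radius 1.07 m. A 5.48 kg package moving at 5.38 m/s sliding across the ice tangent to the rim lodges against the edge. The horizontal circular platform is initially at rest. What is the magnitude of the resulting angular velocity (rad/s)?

|ω_f| ≈ 0.289 rad/s

The axle reaction passes through the central axle and exerts no torque about it; angular momentum about the central axle is conserved through the impact.
I_p = ½(180)(1.07)² = 103.0 kg·m². Taking the sense of the package's angular momentum as positive, L_{package} = m v R = (5.48)(5.38)(1.07) = 31.55 kg·m²/s.
L_i = 0 + 31.55 = 31.55 kg·m²/s.
After sticking, I_f = I_p + m R² = 103.0 + (5.48)(1.07)² = 109.3 kg·m².
ω_f = L_i / I_f = 31.55 / 109.3 = 0.2886 rad/s.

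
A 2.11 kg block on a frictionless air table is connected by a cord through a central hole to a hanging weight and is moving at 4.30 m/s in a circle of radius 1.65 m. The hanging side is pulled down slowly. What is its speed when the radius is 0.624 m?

Central (radial) force ⇒ zero torque about the center ⇒ m v r is constant.
v₂ = v₁ r₁ / r₂ = (4.30)(1.65) / (0.624) = 11.37 m/s.

v₂ ≈ 11.4 m/s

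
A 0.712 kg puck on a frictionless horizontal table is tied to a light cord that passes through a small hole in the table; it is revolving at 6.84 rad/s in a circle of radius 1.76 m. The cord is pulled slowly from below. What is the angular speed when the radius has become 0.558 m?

No torque about the axis ⇒ m r₁² ω₁ = m r₂² ω₂.
ω₂ = ω₁ (r₁/r₂)² = (6.84)(1.76/0.558)² = 68.05 rad/s.

ω₂ ≈ 68.0 rad/s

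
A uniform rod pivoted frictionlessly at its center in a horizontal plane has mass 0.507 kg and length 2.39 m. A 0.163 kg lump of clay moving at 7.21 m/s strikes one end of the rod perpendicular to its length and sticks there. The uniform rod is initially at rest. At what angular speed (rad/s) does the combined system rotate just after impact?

About the pivot the impulsive forces during the collision are internal, so angular momentum about that axis is conserved.
I_p = (1/12)(0.507)(2.39)² = 0.2413 kg·m². Taking the sense of the lump of clay's angular momentum as positive, L_{lump} = m v R = (0.163)(7.21)(2.39/2) = 1.404 kg·m²/s.
L_i = 0 + 1.404 = 1.404 kg·m²/s.
After sticking, I_f = I_p + m R² = 0.2413 + (0.163)(2.39/2)² = 0.4741 kg·m².
ω_f = L_i / I_f = 1.404 / 0.4741 = 2.962 rad/s.

|ω_f| ≈ 2.96 rad/s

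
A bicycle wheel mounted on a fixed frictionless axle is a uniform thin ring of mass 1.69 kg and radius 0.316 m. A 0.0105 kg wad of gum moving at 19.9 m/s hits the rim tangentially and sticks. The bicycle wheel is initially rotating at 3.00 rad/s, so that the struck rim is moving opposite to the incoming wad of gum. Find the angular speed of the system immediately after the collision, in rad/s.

|ω_f| ≈ 2.59 rad/s

About the axle the impulsive forces during the collision are internal, so angular momentum about that axis is conserved.
I_p = (1.69)(0.316)² = 0.1688 kg·m². Taking the sense of the wad of gum's angular momentum as positive, L_{wad} = m v R = (0.0105)(19.9)(0.316) = 0.06603 kg·m²/s.
L_i = −I_p ω_p + m v R = −(0.1688)(3.00) + 0.06603 = -0.4402 kg·m²/s.
After sticking, I_f = I_p + m R² = 0.1688 + (0.0105)(0.316)² = 0.1698 kg·m².
ω_f = L_i / I_f = -0.4402 / 0.1698 = -2.593 rad/s.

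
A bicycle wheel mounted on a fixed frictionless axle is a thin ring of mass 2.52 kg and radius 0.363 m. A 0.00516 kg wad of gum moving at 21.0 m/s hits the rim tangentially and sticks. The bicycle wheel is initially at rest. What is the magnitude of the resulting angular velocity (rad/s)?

|ω_f| ≈ 0.118 rad/s

The axle reaction passes through the axle and exerts no torque about it; angular momentum about the axle is conserved through the impact.
I_p = (2.52)(0.363)² = 0.3321 kg·m². Taking the sense of the wad of gum's angular momentum as positive, L_{wad} = m v R = (0.00516)(21.0)(0.363) = 0.03933 kg·m²/s.
L_i = 0 + 0.03933 = 0.03933 kg·m²/s.
After sticking, I_f = I_p + m R² = 0.3321 + (0.00516)(0.363)² = 0.3327 kg·m².
ω_f = L_i / I_f = 0.03933 / 0.3327 = 0.1182 rad/s.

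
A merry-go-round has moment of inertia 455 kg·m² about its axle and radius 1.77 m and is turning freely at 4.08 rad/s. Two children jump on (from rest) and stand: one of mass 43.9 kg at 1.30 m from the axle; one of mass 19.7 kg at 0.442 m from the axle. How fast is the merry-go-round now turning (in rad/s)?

The added mass arrives with no angular momentum about the axle, and any external torque about the axle is negligible, so the system's angular momentum is conserved.
Added inertia Σmr² = (43.9)(1.30)² + (19.7)(0.442)² = 78.04 kg·m²; I_f = 455.0 + 78.04 = 533.0 kg·m².
ω_f = I_p ω_i / I_f = (455.0)(4.08) / 533.0 = 3.483 rad/s.

ω_f ≈ 3.48 rad/s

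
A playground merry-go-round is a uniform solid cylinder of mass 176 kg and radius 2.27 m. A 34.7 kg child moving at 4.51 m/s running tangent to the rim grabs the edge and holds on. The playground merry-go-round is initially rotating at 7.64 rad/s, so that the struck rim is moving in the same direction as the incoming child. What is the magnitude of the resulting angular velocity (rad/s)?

About the axle the impulsive forces during the collision are internal, so angular momentum about that axis is conserved.
I_p = ½(176)(2.27)² = 453.5 kg·m². Taking the sense of the child's angular momentum as positive, L_{child} = m v R = (34.7)(4.51)(2.27) = 355.2 kg·m²/s.
L_i = +I_p ω_p + m v R = +(453.5)(7.64) + 355.2 = 3820 kg·m²/s.
After sticking, I_f = I_p + m R² = 453.5 + (34.7)(2.27)² = 632.3 kg·m².
ω_f = L_i / I_f = 3820 / 632.3 = 6.041 rad/s.

|ω_f| ≈ 6.04 rad/s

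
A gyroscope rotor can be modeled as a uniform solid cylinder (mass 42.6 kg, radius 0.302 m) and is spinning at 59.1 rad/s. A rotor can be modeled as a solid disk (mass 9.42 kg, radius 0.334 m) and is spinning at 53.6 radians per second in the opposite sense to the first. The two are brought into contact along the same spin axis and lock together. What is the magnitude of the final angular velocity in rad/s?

The coupling torques are internal; angular momentum about the shared axis is conserved.
Moments of inertia: I_A = ½(42.6)(0.302)² = 1.943 kg·m²; I_B = ½(9.42)(0.334)² = 0.5254 kg·m².
Taking A's sense as positive: L = (1.943)(59.1) − (0.5254)(53.6) = 86.65 kg·m²·rad/s.
Combined I = 1.943 + 0.5254 = 2.468 kg·m².
ω_f = L / I = 86.65 / 2.468 = 35.11 rad/s.

|ω_f| ≈ 35.1 rad/s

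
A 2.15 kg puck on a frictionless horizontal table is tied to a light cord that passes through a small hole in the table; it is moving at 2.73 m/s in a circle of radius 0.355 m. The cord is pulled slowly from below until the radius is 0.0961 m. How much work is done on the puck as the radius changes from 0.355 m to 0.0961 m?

W ≈ 101 J

Central (radial) force ⇒ zero torque about the center ⇒ m v r is constant.
v₂ = v₁ r₁ / r₂ = (2.73)(0.355) / (0.0961) = 10.08 m/s.
W = ΔKE = ½m(v₂² − v₁²) = 101.3 J.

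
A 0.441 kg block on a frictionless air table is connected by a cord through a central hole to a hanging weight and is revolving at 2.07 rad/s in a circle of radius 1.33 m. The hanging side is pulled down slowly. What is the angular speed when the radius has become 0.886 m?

ω₂ ≈ 4.66 rad/s

No torque about the axis ⇒ m r₁² ω₁ = m r₂² ω₂.
ω₂ = ω₁ (r₁/r₂)² = (2.07)(1.33/0.886)² = 4.665 rad/s.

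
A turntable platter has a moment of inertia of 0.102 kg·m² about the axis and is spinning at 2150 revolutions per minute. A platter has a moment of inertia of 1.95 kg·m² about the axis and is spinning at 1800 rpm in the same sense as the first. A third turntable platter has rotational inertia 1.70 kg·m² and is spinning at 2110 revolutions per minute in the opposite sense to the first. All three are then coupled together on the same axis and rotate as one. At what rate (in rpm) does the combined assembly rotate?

The coupling torques are internal; angular momentum about the shared axis is conserved.
Taking A's sense as positive: L = (0.1020)(2150) + (1.950)(1800) − (1.700)(2110) = 142.3 kg·m²·rpm.
Combined I = 0.1020 + 1.950 + 1.700 = 3.752 kg·m².
ω_f = L / I = 142.3 / 3.752 = 37.93 rpm.

|ω_f| ≈ 37.9 rpm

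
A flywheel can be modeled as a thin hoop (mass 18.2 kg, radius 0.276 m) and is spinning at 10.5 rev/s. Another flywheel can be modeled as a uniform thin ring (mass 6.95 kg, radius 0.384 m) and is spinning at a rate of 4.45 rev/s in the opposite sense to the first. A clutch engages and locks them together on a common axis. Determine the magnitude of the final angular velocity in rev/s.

|ω_f| ≈ 4.15 rev/s

The coupling torques are internal; angular momentum about the shared axis is conserved.
Moments of inertia: I_A = (18.2)(0.276)² = 1.386 kg·m²; I_B = (6.95)(0.384)² = 1.025 kg·m².
Taking A's sense as positive: L = (1.386)(10.5) − (1.025)(4.45) = 9.997 kg·m²·rev/s.
Combined I = 1.386 + 1.025 = 2.411 kg·m².
ω_f = L / I = 9.997 / 2.411 = 4.146 rev/s.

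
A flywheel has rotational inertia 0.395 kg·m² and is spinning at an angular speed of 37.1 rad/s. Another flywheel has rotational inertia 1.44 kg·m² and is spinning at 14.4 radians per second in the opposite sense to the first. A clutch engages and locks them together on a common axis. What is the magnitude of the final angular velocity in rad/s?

No external torque acts about the common axis, so total angular momentum is conserved.
Taking A's sense as positive: L = (0.3950)(37.1) − (1.440)(14.4) = -6.082 kg·m²·rad/s.
Combined I = 0.3950 + 1.440 = 1.835 kg·m².
ω_f = L / I = -6.082 / 1.835 = -3.314 rad/s.

|ω_f| ≈ 3.31 rad/s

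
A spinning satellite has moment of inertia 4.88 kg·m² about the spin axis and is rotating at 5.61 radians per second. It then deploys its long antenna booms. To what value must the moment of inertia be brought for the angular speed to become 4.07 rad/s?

I₂ ≈ 6.73 kg·m²

No external torque acts about the spin axis, so angular momentum is conserved.
I₂ = I₁ω₁ / ω₂ = (4.88)(5.61) / (4.07) = 6.726 kg·m².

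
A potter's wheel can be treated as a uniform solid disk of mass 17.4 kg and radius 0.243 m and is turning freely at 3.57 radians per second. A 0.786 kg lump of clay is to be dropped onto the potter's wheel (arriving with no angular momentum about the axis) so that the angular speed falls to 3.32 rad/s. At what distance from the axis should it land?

The added mass arrives with no angular momentum about the axis, and any external torque about the axis is negligible, so the system's angular momentum is conserved.
I_p = ½(17.4)(0.243)² = 0.5137 kg·m².
I_p ω_i = (I_p + m r²) ω_f ⇒ m r² = I_p(ω_i/ω_f − 1) = 0.5137(3.57/3.32 − 1) = 0.03868 kg·m².
r = √(0.03868/0.786) = 0.2218 m.

r ≈ 0.222 m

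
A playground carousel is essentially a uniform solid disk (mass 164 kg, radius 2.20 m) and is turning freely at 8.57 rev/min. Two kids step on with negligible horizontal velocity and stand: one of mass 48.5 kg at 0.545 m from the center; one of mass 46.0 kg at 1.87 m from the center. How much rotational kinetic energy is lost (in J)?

energy lost ≈ 49.0 J

No external torque acts about the center; L_before = L_after.
I_p = ½(164)(2.20)² = 396.9 kg·m².
Added inertia Σmr² = (48.5)(0.545)² + (46.0)(1.87)² = 175.3 kg·m²; I_f = 396.9 + 175.3 = 572.1 kg·m².
ω_f = I_p ω_i / I_f = (396.9)(8.57) / 572.1 = 5.945 rpm.
KE_i = ½(396.9)(0.8974 rad/s)² = 159.8 J; KE_f = ½(572.1)(0.6225)² = 110.9 J.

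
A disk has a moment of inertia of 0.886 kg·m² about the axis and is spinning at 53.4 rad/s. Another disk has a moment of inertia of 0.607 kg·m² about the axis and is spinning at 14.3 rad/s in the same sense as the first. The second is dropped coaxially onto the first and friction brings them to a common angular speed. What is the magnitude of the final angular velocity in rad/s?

No external torque acts about the common axis, so total angular momentum is conserved.
Taking A's sense as positive: L = (0.8860)(53.4) + (0.6070)(14.3) = 55.99 kg·m²·rad/s.
Combined I = 0.8860 + 0.6070 = 1.493 kg·m².
ω_f = L / I = 55.99 / 1.493 = 37.50 rad/s.

|ω_f| ≈ 37.5 rad/s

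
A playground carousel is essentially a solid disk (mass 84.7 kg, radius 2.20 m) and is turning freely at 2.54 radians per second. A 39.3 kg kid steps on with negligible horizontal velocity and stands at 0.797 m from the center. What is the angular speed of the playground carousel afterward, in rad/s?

The added mass arrives with no angular momentum about the center, and any external torque about the center is negligible, so the system's angular momentum is conserved.
I_p = ½(84.7)(2.20)² = 205.0 kg·m².
Added inertia Σmr² = (39.3)(0.797)² = 24.96 kg·m²; I_f = 205.0 + 24.96 = 229.9 kg·m².
ω_f = I_p ω_i / I_f = (205.0)(2.54) / 229.9 = 2.264 rad/s.

ω_f ≈ 2.26 rad/s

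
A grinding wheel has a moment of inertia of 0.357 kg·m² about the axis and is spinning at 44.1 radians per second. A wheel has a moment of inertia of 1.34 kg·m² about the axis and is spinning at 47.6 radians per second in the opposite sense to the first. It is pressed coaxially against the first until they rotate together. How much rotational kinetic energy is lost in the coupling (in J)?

The coupling torques are internal; angular momentum about the shared axis is conserved.
Taking A's sense as positive: L = (0.3570)(44.1) − (1.340)(47.6) = -48.04 kg·m²·rad/s.
Combined I = 0.3570 + 1.340 = 1.697 kg·m².
ω_f = L / I = -48.04 / 1.697 = -28.31 rad/s.
KE_i = ½ΣIω² = 1865 J; KE_f = ½(1.697)(28.31)² = 680.0 J.

ΔKE lost ≈ 1190 J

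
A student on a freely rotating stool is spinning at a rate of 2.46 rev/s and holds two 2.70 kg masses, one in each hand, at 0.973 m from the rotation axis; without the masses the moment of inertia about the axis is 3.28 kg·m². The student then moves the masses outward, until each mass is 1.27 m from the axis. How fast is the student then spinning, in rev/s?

ω₂ ≈ 1.72 rev/s

With no external torque about the axis, L is conserved: I₁ω₁ = I₂ω₂.
I₁ = 3.28 + 2(2.70)(0.973)² = 8.392 kg·m²; I₂ = 3.28 + 2(2.70)(1.27)² = 11.99 kg·m².
ω₂ = I₁ω₁ / I₂ = (8.392)(2.46 rev/s) / (11.99) = 1.722 rev/s.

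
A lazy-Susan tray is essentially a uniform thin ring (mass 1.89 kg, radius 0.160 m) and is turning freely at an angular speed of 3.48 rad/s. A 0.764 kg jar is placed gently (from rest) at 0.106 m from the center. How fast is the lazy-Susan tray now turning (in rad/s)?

No external torque acts about the center; L_before = L_after.
I_p = (1.89)(0.160)² = 0.04838 kg·m².
Added inertia Σmr² = (0.764)(0.106)² = 0.008584 kg·m²; I_f = 0.04838 + 0.008584 = 0.05697 kg·m².
ω_f = I_p ω_i / I_f = (0.04838)(3.48) / 0.05697 = 2.956 rad/s.

ω_f ≈ 2.96 rad/s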